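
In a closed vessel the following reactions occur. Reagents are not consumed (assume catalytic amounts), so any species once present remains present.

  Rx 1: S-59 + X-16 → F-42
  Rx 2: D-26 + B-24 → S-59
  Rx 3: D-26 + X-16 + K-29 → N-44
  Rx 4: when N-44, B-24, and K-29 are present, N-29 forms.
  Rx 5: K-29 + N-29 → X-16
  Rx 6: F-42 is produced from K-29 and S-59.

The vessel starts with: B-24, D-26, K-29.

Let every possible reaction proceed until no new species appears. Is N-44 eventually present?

N-44 would need D-26, X-16, and K-29 (Rx 3), but X-16 never forms.

No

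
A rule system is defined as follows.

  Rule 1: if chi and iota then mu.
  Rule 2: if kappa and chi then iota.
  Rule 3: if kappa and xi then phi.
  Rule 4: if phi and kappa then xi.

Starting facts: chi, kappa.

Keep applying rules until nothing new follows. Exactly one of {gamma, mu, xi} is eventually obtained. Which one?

mu

kappa and chi hold, so iota follows (Rule 2).
From chi and iota, Rule 1 gives mu.
xi would need phi and kappa (Rule 4), but phi is never established. No rule produces gamma, and it is not given.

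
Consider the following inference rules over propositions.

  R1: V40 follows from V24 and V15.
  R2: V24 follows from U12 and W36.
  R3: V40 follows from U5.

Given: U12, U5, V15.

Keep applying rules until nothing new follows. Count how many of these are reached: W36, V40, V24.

1

From U5, R3 gives V40.
No rule produces W36, and it is not given.
V40: reached.
V24 would need U12 and W36 (R2), but W36 is never established.
Reached: V40 — 1 of the 3.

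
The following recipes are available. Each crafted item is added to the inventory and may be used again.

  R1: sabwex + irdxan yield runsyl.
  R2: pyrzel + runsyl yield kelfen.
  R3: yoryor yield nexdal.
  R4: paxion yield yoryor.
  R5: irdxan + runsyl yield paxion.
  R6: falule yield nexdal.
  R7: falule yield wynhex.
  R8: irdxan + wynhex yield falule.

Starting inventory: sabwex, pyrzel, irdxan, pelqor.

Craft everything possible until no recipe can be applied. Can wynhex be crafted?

No

wynhex would need falule (R7), but falule is never obtained.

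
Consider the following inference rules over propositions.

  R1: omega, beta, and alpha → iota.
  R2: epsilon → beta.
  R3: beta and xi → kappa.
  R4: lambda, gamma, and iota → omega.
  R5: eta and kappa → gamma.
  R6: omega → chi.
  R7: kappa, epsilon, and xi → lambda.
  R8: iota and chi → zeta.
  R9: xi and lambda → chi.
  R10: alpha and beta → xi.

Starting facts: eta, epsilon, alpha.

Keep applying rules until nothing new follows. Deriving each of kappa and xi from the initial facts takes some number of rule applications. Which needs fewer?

xi

xi: From epsilon, R2 gives beta. From alpha and beta, R10 gives xi. [2 rule applications]
kappa: From epsilon, R2 gives beta. From alpha and beta, R10 gives xi. beta and xi hold, so kappa follows (R3). [3 rule applications]
xi needs fewer.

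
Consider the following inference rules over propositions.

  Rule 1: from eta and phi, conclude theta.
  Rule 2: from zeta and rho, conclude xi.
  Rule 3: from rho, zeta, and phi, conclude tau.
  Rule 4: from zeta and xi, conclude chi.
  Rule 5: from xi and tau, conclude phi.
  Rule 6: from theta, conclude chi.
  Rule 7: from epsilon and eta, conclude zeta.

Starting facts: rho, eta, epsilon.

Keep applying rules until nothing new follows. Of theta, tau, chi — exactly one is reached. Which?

chi

From epsilon and eta, Rule 7 gives zeta.
From zeta and rho, Rule 2 gives xi.
From zeta and xi, Rule 4 gives chi.
theta would need eta and phi (Rule 1), but phi is never established. tau would need rho, zeta, and phi (Rule 3), but phi is never established.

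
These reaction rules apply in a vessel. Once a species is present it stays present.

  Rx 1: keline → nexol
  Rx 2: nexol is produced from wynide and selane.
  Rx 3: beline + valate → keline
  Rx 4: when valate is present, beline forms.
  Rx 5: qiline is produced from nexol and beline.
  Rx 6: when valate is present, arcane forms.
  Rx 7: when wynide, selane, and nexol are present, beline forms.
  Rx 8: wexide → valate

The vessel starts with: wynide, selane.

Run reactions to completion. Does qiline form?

wynide and selane present → nexol forms (Rx 2).
wynide, selane, and nexol present → beline forms (Rx 7).
nexol and beline present → qiline forms (Rx 5).

Yes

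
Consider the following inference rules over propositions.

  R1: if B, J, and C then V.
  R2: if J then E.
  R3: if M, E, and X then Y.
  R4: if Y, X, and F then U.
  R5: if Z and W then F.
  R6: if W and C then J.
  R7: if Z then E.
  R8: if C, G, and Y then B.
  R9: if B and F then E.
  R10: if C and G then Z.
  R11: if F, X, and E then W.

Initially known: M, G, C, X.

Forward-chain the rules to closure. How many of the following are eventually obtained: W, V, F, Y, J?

1

From C and G, R10 gives Z.
Z holds, so E follows (R7).
From M, E, and X, R3 gives Y.
W would need F, X, and E (R11), but F is never established.
V would need B, J, and C (R1), but J is never established.
F would need Z and W (R5), but W is never established.
Y: reached.
J would need W and C (R6), but W is never established.
Reached: Y — 1 of the 5.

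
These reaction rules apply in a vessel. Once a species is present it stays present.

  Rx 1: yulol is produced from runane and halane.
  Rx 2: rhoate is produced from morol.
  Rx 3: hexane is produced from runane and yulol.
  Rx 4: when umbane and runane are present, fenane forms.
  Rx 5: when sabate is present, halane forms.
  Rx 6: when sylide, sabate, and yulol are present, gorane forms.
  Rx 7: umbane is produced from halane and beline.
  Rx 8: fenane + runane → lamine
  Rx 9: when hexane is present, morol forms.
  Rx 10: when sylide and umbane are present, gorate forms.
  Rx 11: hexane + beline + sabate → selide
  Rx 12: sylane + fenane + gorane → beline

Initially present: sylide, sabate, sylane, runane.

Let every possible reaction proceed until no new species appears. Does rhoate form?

Yes

sabate present → halane forms (Rx 5).
runane and halane present → yulol forms (Rx 1).
runane and yulol present → hexane forms (Rx 3).
hexane present → morol forms (Rx 9).
morol present → rhoate forms (Rx 2).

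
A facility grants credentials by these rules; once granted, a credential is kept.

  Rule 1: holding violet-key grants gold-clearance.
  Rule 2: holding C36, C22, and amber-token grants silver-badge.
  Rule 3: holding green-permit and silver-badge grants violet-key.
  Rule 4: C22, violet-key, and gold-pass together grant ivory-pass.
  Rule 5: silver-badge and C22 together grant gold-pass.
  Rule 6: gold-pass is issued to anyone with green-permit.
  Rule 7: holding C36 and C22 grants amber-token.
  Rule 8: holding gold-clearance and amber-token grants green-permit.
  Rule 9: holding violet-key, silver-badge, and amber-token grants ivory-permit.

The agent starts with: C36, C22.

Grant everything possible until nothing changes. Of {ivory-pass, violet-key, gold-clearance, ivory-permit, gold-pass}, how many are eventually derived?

1

Holding C36 and C22 grants amber-token (Rule 7).
Holding C36, C22, and amber-token grants silver-badge (Rule 2).
Holding silver-badge and C22 grants gold-pass (Rule 5).
ivory-pass would need C22, violet-key, and gold-pass (Rule 4), but violet-key is never granted.
violet-key would need green-permit and silver-badge (Rule 3), but green-permit is never granted.
gold-clearance would need violet-key (Rule 1), but violet-key is never granted.
ivory-permit would need violet-key, silver-badge, and amber-token (Rule 9), but violet-key is never granted.
gold-pass: reached.
Reached: gold-pass — 1 of the 5.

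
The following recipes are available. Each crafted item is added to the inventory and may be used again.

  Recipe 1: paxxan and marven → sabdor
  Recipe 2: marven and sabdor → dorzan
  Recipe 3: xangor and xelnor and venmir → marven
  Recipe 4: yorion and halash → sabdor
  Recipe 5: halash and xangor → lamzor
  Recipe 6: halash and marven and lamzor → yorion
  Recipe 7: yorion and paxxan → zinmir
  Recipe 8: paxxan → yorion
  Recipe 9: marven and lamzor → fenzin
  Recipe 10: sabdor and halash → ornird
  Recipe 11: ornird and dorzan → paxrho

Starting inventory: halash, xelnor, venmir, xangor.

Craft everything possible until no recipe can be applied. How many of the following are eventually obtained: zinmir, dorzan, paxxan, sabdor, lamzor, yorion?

Using Recipe 3, xangor, xelnor, and venmir make marven.
Using Recipe 5, halash and xangor make lamzor.
halash and marven and lamzor → yorion (Recipe 6).
Using Recipe 4, yorion and halash make sabdor.
marven and sabdor → dorzan (Recipe 2).
zinmir would need yorion and paxxan (Recipe 7), but paxxan is never obtained.
dorzan: reached.
No rule produces paxxan, and it is not given.
sabdor: reached.
lamzor: reached.
yorion: reached.
Reached: dorzan, sabdor, lamzor, and yorion — 4 of the 6.

4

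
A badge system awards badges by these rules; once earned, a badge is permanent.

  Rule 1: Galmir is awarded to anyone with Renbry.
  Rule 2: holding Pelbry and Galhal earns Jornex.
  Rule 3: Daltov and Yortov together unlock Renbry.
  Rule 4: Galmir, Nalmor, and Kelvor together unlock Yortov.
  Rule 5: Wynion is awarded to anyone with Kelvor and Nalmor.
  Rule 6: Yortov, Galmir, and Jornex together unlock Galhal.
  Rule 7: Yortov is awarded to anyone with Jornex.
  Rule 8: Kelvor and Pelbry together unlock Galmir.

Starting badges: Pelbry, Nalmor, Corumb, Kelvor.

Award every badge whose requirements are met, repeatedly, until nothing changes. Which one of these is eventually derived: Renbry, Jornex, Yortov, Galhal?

With Kelvor and Pelbry, Galmir is earned (Rule 8).
With Galmir, Nalmor, and Kelvor, Yortov is earned (Rule 4).
Renbry would need Daltov and Yortov (Rule 3), but Daltov is never earned. Jornex would need Pelbry and Galhal (Rule 2), but Galhal is never earned. Galhal would need Yortov, Galmir, and Jornex (Rule 6), but Jornex is never earned.

Yortov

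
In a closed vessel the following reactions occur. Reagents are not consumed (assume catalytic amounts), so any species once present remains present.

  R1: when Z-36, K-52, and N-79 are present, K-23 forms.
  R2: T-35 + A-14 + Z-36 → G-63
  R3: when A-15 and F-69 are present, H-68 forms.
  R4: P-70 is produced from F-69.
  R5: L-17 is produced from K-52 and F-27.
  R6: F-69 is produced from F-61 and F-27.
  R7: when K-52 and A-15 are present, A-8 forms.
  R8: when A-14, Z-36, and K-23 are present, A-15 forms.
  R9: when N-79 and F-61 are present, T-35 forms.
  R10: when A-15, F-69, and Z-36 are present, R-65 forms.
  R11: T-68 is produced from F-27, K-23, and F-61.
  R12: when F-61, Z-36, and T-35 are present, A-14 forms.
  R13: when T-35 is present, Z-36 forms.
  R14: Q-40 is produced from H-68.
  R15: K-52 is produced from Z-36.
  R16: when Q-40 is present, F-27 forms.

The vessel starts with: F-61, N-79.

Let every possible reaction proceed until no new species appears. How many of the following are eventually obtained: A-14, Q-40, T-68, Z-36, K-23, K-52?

N-79 and F-61 present → T-35 forms (R9).
T-35 present → Z-36 forms (R13).
F-61, Z-36, and T-35 present → A-14 forms (R12).
Z-36 present → K-52 forms (R15).
Z-36, K-52, and N-79 present → K-23 forms (R1).
A-14: reached.
Q-40 would need H-68 (R14), but H-68 never forms.
T-68 would need F-27, K-23, and F-61 (R11), but F-27 never forms.
Z-36: reached.
K-23: reached.
K-52: reached.
Reached: A-14, Z-36, K-23, and K-52 — 4 of the 6.

4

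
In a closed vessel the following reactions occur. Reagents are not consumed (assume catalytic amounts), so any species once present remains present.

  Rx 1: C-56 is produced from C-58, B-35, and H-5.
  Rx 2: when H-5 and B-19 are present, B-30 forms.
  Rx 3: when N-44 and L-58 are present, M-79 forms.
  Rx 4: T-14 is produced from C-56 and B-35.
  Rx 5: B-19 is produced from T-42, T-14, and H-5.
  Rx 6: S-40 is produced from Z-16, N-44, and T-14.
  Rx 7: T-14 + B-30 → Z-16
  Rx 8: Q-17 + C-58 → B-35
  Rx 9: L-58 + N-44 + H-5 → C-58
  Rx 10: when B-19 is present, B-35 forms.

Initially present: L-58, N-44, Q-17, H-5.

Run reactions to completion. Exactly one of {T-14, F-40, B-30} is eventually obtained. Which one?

T-14

L-58, N-44, and H-5 present → C-58 forms (Rx 9).
Q-17 and C-58 present → B-35 forms (Rx 8).
C-58, B-35, and H-5 present → C-56 forms (Rx 1).
C-56 and B-35 present → T-14 forms (Rx 4).
No rule produces F-40, and it is not given. B-30 would need H-5 and B-19 (Rx 2), but B-19 never forms.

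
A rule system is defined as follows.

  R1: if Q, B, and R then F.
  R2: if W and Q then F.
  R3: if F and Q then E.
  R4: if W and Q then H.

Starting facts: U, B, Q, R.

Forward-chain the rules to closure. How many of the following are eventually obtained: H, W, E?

1

From Q, B, and R, R1 gives F.
F and Q hold, so E follows (R3).
H would need W and Q (R4), but W is never established.
No rule produces W, and it is not given.
E: reached.
Reached: E — 1 of the 3.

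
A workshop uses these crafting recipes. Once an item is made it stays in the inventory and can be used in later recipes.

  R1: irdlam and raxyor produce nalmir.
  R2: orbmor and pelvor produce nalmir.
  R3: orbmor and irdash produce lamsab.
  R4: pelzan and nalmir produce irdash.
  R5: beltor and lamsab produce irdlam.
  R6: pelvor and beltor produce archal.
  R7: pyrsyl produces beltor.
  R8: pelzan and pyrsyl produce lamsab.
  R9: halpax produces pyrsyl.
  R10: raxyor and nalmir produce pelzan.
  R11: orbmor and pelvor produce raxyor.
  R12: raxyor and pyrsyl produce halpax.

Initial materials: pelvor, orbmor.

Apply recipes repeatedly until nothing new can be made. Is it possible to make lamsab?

orbmor and pelvor → nalmir (R2).
Using R11, orbmor and pelvor make raxyor.
raxyor and nalmir → pelzan (R10).
Using R4, pelzan and nalmir make irdash.
orbmor and irdash → lamsab (R3).

Yes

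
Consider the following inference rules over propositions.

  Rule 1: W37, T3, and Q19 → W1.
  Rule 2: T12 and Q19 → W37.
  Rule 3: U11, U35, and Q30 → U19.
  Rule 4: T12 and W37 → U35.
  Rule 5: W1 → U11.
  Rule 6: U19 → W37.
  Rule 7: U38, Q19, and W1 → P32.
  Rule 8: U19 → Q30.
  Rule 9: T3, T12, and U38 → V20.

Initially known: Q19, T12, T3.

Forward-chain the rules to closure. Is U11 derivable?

Yes

From T12 and Q19, Rule 2 gives W37.
W37, T3, and Q19 hold, so W1 follows (Rule 1).
W1 holds, so U11 follows (Rule 5).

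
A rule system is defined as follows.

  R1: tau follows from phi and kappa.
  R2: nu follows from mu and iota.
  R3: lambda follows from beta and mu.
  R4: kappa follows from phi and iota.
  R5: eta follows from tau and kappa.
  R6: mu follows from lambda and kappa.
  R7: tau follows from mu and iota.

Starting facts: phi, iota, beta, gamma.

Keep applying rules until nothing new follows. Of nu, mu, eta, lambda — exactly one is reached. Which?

From phi and iota, R4 gives kappa.
From phi and kappa, R1 gives tau.
tau and kappa hold, so eta follows (R5).
lambda would need beta and mu (R3), but mu is never established. nu would need mu and iota (R2), but mu is never established. mu would need lambda and kappa (R6), but lambda is never established.

eta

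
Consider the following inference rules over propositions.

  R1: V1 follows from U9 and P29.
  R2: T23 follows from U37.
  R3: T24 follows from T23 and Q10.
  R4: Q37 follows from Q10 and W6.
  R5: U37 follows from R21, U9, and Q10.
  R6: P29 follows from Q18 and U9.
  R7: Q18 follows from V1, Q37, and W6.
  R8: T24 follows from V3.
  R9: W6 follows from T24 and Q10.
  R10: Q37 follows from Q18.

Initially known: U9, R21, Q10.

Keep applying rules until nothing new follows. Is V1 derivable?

V1 would need U9 and P29 (R1), but P29 is never established.

No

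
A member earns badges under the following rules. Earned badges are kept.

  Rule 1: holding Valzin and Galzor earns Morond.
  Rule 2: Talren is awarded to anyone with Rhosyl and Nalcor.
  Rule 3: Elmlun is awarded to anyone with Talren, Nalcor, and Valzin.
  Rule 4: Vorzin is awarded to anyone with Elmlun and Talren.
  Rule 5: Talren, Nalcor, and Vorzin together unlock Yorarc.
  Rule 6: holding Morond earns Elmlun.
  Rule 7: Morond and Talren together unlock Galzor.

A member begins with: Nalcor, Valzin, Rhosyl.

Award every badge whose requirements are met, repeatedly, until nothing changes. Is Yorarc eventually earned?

With Rhosyl and Nalcor, Talren is earned (Rule 2).
With Talren, Nalcor, and Valzin, Elmlun is earned (Rule 3).
With Elmlun and Talren, Vorzin is earned (Rule 4).
With Talren, Nalcor, and Vorzin, Yorarc is earned (Rule 5).

Yes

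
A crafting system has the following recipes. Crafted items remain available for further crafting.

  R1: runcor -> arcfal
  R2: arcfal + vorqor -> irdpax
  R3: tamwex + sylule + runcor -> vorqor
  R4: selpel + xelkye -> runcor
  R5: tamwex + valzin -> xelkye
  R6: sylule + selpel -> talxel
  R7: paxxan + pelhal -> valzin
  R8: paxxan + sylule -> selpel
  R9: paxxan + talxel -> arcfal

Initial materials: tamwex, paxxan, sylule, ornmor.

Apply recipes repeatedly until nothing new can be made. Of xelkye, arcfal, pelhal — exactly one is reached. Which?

arcfal

paxxan + sylule -> selpel (R8).
Using R6, sylule and selpel make talxel.
paxxan + talxel -> arcfal (R9).
No rule produces pelhal, and it is not given. xelkye would need tamwex and valzin (R5), but valzin is never obtained.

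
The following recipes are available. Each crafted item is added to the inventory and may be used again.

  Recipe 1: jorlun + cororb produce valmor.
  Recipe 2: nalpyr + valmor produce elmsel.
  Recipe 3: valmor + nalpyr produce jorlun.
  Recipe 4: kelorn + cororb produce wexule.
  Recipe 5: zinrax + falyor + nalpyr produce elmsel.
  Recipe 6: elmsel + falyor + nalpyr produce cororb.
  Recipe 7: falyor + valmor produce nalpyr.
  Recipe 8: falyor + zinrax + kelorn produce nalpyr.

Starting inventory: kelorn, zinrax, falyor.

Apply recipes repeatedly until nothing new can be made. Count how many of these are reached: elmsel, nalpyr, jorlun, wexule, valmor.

falyor + zinrax + kelorn → nalpyr (Recipe 8).
Using Recipe 5, zinrax, falyor, and nalpyr make elmsel.
elmsel + falyor + nalpyr → cororb (Recipe 6).
Using Recipe 4, kelorn and cororb make wexule.
elmsel: reached.
nalpyr: reached.
jorlun would need valmor and nalpyr (Recipe 3), but valmor is never obtained.
wexule: reached.
valmor would need jorlun and cororb (Recipe 1), but jorlun is never obtained.
Reached: elmsel, nalpyr, and wexule — 3 of the 5.

3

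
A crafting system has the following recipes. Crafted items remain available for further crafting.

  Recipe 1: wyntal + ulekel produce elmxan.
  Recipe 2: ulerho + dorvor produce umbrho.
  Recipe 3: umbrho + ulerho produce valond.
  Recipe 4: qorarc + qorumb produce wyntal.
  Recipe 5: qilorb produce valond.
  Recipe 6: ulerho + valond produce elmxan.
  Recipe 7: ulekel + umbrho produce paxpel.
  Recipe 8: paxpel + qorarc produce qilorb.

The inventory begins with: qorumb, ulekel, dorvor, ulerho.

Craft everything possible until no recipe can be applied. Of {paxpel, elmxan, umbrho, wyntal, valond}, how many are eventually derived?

4

Using Recipe 2, ulerho and dorvor make umbrho.
umbrho + ulerho → valond (Recipe 3).
Using Recipe 7, ulekel and umbrho make paxpel.
Using Recipe 6, ulerho and valond make elmxan.
paxpel: reached.
elmxan: reached.
umbrho: reached.
wyntal would need qorarc and qorumb (Recipe 4), but qorarc is never obtained.
valond: reached.
Reached: paxpel, elmxan, umbrho, and valond — 4 of the 5.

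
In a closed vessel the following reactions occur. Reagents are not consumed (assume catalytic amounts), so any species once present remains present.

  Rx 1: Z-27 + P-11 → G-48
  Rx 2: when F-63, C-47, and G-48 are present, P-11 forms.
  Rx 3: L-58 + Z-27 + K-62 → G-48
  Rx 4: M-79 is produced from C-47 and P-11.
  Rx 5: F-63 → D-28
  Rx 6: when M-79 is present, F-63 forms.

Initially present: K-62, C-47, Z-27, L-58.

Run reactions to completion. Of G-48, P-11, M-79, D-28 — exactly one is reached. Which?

G-48

L-58, Z-27, and K-62 present → G-48 forms (Rx 3).
D-28 would need F-63 (Rx 5), but F-63 never forms. M-79 would need C-47 and P-11 (Rx 4), but P-11 never forms. P-11 would need F-63, C-47, and G-48 (Rx 2), but F-63 never forms.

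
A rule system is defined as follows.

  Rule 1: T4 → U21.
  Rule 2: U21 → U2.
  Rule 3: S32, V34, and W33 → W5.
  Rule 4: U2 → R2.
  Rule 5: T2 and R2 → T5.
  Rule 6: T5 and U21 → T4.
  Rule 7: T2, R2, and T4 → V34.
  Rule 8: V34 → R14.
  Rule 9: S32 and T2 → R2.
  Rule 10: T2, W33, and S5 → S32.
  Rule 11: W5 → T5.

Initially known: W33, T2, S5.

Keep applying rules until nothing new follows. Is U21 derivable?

No

U21 would need T4 (Rule 1), but T4 is never established.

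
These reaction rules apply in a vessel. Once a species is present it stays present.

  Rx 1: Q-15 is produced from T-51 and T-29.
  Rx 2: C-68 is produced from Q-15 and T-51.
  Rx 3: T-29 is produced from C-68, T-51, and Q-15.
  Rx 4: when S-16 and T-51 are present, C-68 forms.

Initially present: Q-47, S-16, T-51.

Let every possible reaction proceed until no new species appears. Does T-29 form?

T-29 would need C-68, T-51, and Q-15 (Rx 3), but Q-15 never forms.

No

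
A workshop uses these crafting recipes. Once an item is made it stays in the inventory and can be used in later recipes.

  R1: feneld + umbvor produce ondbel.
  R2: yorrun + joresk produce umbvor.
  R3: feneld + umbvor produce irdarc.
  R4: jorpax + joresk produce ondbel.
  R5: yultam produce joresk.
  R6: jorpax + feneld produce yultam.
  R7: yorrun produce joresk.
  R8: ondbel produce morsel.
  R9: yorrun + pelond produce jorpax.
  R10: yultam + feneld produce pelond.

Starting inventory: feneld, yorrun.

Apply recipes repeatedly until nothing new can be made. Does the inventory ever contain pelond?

No

pelond would need yultam and feneld (R10), but yultam is never obtained.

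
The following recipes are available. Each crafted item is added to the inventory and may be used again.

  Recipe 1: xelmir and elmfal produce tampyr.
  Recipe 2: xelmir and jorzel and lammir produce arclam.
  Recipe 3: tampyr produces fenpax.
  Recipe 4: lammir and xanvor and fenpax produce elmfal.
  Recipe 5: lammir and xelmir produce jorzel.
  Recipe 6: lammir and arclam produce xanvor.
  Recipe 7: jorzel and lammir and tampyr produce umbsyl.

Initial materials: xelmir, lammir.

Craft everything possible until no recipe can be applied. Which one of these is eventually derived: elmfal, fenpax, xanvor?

Using Recipe 5, lammir and xelmir make jorzel.
xelmir and jorzel and lammir → arclam (Recipe 2).
Using Recipe 6, lammir and arclam make xanvor.
elmfal would need lammir, xanvor, and fenpax (Recipe 4), but fenpax is never obtained. fenpax would need tampyr (Recipe 3), but tampyr is never obtained.

xanvor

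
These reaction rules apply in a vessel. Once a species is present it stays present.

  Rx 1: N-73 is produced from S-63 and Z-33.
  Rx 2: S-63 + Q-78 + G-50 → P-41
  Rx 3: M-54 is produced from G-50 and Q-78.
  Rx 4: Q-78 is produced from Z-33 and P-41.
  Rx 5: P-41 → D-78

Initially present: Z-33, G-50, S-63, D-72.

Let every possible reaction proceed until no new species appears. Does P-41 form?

No

P-41 would need S-63, Q-78, and G-50 (Rx 2), but Q-78 never forms.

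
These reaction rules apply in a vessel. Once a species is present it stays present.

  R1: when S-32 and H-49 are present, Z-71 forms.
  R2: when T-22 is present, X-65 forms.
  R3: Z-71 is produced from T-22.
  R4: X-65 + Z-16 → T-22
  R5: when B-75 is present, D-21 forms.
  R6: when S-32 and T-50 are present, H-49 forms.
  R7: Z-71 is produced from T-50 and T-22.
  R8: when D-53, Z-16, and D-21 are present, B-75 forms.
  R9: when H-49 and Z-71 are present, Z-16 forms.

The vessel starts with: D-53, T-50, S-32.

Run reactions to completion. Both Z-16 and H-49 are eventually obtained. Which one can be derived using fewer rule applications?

H-49

H-49: S-32 and T-50 present → H-49 forms (R6). [1 rule application]
Z-16: S-32 and T-50 present → H-49 forms (R6). S-32 and H-49 present → Z-71 forms (R1). H-49 and Z-71 present → Z-16 forms (R9). [3 rule applications]
H-49 needs fewer.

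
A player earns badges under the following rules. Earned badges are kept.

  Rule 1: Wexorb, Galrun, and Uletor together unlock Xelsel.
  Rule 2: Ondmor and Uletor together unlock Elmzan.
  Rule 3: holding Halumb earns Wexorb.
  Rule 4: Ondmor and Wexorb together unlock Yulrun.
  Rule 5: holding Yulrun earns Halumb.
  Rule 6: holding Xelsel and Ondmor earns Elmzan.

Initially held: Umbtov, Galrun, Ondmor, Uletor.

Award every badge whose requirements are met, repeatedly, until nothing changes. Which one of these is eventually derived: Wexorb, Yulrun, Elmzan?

Elmzan

With Ondmor and Uletor, Elmzan is earned (Rule 2).
Wexorb would need Halumb (Rule 3), but Halumb is never earned. Yulrun would need Ondmor and Wexorb (Rule 4), but Wexorb is never earned.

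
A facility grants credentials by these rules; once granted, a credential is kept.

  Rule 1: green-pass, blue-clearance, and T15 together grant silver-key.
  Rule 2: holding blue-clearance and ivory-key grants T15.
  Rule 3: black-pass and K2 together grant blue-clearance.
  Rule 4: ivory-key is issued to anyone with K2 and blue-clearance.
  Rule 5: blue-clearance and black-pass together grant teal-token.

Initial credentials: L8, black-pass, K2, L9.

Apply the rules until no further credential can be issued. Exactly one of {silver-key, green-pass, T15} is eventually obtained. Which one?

T15

Holding black-pass and K2 grants blue-clearance (Rule 3).
Holding K2 and blue-clearance grants ivory-key (Rule 4).
Holding blue-clearance and ivory-key grants T15 (Rule 2).
silver-key would need green-pass, blue-clearance, and T15 (Rule 1), but green-pass is never granted. No rule produces green-pass, and it is not given.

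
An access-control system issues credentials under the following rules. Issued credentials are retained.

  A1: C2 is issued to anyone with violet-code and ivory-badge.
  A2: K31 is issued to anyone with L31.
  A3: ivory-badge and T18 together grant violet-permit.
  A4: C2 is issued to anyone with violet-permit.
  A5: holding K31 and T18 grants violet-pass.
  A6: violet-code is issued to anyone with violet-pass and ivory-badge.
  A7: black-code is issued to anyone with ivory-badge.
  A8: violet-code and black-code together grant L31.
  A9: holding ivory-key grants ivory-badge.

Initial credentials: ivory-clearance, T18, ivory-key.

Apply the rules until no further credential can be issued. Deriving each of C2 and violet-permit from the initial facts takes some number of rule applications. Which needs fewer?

violet-permit: Holding ivory-key grants ivory-badge (A9). Holding ivory-badge and T18 grants violet-permit (A3). [2 rule applications]
C2: Holding ivory-key grants ivory-badge (A9). Holding ivory-badge and T18 grants violet-permit (A3). Holding violet-permit grants C2 (A4). [3 rule applications]
violet-permit needs fewer.

violet-permit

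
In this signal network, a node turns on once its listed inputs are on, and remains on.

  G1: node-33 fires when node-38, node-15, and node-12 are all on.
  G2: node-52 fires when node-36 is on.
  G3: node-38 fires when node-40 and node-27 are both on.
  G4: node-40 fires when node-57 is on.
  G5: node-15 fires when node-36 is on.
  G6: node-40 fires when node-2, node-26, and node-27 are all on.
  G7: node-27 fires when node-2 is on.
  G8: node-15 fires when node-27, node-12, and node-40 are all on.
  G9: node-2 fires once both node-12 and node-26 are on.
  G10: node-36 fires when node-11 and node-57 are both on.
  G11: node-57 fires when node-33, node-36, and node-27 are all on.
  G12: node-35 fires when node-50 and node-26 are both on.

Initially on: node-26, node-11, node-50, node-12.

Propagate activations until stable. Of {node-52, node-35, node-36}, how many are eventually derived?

node-50 and node-26 are on, so node-35 fires (G12).
node-52 would need node-36 (G2), but node-36 never turns on.
node-35: reached.
node-36 would need node-11 and node-57 (G10), but node-57 never turns on.
Reached: node-35 — 1 of the 3.

1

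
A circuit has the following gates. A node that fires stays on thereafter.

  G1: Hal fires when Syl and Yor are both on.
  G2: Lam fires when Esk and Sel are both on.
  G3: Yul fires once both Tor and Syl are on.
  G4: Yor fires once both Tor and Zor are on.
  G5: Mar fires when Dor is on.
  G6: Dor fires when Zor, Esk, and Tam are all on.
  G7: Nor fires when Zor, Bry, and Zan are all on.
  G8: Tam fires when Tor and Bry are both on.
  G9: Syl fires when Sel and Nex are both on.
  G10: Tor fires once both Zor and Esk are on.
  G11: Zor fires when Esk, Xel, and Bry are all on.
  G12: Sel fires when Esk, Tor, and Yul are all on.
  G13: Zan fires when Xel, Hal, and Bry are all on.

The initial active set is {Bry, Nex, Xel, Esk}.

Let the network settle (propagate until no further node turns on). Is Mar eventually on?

Yes

G11: Esk, Xel, and Bry on → Zor on.
Zor and Esk are on, so Tor fires (G10).
G8: Tor and Bry on → Tam on.
G6: Zor, Esk, and Tam on → Dor on.
G5: Dor on → Mar on.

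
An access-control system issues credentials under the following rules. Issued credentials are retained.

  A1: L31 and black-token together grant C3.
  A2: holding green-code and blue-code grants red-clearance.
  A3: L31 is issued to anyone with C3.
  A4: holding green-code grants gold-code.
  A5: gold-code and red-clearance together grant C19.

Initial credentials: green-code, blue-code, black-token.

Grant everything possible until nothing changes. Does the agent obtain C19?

Holding green-code grants gold-code (A4).
Holding green-code and blue-code grants red-clearance (A2).
Holding gold-code and red-clearance grants C19 (A5).

Yes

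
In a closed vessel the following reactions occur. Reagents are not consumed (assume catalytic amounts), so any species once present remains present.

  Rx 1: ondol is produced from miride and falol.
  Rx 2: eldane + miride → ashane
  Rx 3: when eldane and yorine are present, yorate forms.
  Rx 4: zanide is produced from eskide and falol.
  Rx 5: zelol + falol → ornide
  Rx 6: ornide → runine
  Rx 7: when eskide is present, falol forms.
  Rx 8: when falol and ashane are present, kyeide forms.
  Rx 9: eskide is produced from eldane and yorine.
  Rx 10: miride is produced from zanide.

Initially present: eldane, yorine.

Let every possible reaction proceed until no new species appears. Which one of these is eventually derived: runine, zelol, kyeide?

eldane and yorine present → eskide forms (Rx 9).
eskide present → falol forms (Rx 7).
eskide and falol present → zanide forms (Rx 4).
zanide present → miride forms (Rx 10).
eldane and miride present → ashane forms (Rx 2).
falol and ashane present → kyeide forms (Rx 8).
runine would need ornide (Rx 6), but ornide never forms. No rule produces zelol, and it is not given.

kyeide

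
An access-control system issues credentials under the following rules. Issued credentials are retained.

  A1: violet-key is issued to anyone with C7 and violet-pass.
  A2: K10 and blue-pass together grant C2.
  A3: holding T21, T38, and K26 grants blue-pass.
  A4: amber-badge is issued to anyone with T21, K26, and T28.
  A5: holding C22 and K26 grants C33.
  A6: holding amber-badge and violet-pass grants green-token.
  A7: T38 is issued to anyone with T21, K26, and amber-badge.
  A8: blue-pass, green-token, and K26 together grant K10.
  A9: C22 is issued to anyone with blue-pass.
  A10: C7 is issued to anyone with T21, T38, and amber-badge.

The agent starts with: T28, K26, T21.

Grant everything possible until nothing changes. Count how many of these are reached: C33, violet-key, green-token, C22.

Holding T21, K26, and T28 grants amber-badge (A4).
Holding T21, K26, and amber-badge grants T38 (A7).
Holding T21, T38, and K26 grants blue-pass (A3).
Holding blue-pass grants C22 (A9).
Holding C22 and K26 grants C33 (A5).
C33: reached.
violet-key would need C7 and violet-pass (A1), but violet-pass is never granted.
green-token would need amber-badge and violet-pass (A6), but violet-pass is never granted.
C22: reached.
Reached: C33 and C22 — 2 of the 4.

2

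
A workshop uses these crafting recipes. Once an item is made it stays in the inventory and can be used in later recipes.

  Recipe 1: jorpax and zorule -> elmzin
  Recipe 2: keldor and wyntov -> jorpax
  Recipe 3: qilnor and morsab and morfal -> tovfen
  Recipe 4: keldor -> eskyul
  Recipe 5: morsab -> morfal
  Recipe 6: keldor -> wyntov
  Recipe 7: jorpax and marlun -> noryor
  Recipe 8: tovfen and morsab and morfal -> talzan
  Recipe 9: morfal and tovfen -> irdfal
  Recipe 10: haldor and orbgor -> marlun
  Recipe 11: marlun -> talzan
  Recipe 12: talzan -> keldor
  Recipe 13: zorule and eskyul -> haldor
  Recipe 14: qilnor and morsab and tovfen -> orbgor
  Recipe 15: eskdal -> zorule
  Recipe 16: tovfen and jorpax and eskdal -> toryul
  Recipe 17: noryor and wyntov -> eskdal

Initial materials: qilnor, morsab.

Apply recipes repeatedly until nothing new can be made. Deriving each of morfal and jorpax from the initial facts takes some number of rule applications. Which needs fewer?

morfal

morfal: morsab -> morfal (Recipe 5). [1 rule application]
jorpax: morsab -> morfal (Recipe 5). qilnor and morsab and morfal -> tovfen (Recipe 3). Using Recipe 8, tovfen, morsab, and morfal make talzan. Using Recipe 12, talzan makes keldor. keldor -> wyntov (Recipe 6). keldor and wyntov -> jorpax (Recipe 2). [6 rule applications]
morfal needs fewer.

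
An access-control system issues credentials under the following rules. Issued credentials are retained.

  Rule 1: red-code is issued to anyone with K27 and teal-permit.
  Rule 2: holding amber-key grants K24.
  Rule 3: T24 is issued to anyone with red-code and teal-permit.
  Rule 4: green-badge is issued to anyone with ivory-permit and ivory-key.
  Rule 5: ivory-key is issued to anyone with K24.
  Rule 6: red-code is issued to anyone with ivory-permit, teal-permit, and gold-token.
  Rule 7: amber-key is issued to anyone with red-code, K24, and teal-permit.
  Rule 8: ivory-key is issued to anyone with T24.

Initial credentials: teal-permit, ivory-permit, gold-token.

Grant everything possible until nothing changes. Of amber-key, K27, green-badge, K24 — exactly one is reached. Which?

Holding ivory-permit, teal-permit, and gold-token grants red-code (Rule 6).
Holding red-code and teal-permit grants T24 (Rule 3).
Holding T24 grants ivory-key (Rule 8).
Holding ivory-permit and ivory-key grants green-badge (Rule 4).
K24 would need amber-key (Rule 2), but amber-key is never granted. No rule produces K27, and it is not given. amber-key would need red-code, K24, and teal-permit (Rule 7), but K24 is never granted.

green-badge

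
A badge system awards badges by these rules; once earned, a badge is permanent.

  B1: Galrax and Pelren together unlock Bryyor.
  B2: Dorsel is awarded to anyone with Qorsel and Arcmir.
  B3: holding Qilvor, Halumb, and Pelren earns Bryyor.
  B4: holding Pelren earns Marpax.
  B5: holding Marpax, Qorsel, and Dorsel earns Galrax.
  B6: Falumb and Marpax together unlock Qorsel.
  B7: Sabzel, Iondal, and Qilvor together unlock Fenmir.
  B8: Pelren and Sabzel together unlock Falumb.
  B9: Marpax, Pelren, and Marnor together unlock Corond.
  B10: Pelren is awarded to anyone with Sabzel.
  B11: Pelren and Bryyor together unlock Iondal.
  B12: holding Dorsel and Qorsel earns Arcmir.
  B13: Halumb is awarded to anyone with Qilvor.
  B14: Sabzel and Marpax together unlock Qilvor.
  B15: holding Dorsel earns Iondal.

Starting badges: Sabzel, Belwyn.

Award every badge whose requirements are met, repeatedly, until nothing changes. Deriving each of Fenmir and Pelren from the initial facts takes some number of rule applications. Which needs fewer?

Pelren: With Sabzel, Pelren is earned (B10). [1 rule application]
Fenmir: With Sabzel, Pelren is earned (B10). With Pelren, Marpax is earned (B4). With Sabzel and Marpax, Qilvor is earned (B14). With Qilvor, Halumb is earned (B13). With Qilvor, Halumb, and Pelren, Bryyor is earned (B3). With Pelren and Bryyor, Iondal is earned (B11). With Sabzel, Iondal, and Qilvor, Fenmir is earned (B7). [7 rule applications]
Pelren needs fewer.

Pelren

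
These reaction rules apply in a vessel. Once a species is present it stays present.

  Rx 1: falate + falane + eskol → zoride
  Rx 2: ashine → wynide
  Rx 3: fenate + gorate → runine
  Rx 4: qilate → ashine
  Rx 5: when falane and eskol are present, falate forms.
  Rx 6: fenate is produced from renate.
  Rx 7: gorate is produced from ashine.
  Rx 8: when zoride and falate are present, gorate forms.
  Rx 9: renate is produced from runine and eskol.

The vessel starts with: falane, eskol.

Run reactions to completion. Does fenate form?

No

fenate would need renate (Rx 6), but renate never forms.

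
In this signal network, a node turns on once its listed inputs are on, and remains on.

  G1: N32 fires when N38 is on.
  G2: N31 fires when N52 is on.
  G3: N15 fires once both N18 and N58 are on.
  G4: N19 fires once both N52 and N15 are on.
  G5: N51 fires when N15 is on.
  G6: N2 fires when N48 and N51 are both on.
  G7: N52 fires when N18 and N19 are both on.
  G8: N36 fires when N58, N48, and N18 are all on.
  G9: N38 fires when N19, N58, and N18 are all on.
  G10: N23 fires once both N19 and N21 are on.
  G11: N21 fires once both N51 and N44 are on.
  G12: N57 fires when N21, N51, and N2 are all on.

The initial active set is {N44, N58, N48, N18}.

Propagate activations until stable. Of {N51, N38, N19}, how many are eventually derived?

1

G3: N18 and N58 on → N15 on.
G5: N15 on → N51 on.
N51: reached.
N38 would need N19, N58, and N18 (G9), but N19 never turns on.
N19 would need N52 and N15 (G4), but N52 never turns on.
Reached: N51 — 1 of the 3.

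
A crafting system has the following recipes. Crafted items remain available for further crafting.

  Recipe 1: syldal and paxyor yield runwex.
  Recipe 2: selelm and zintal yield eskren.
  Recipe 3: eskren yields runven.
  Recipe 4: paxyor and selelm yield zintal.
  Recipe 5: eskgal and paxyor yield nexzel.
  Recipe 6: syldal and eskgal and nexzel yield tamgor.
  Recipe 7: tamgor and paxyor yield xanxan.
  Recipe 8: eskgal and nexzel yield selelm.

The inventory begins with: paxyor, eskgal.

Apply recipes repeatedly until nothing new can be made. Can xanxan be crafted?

No

xanxan would need tamgor and paxyor (Recipe 7), but tamgor is never obtained.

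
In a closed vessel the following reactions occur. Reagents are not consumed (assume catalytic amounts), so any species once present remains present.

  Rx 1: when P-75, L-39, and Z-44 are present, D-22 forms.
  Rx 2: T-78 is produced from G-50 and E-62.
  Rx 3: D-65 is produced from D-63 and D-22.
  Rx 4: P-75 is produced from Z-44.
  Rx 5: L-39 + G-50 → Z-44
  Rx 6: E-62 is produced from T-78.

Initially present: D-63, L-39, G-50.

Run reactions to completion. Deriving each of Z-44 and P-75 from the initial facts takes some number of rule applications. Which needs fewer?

Z-44

Z-44: L-39 and G-50 present → Z-44 forms (Rx 5). [1 rule application]
P-75: L-39 and G-50 present → Z-44 forms (Rx 5). Z-44 present → P-75 forms (Rx 4). [2 rule applications]
Z-44 needs fewer.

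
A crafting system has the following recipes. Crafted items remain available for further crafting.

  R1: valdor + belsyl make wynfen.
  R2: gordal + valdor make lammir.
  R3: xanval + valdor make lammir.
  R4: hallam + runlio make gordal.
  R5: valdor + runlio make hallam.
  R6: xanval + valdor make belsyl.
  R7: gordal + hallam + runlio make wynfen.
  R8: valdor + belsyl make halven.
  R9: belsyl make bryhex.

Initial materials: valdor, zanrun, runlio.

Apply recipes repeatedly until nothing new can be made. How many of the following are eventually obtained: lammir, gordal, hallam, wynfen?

4

valdor + runlio → hallam (R5).
Using R4, hallam and runlio make gordal.
Using R7, gordal, hallam, and runlio make wynfen.
gordal + valdor → lammir (R2).
lammir: reached.
gordal: reached.
hallam: reached.
wynfen: reached.
All 4 are reached.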